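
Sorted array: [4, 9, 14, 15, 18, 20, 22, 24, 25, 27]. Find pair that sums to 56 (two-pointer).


Two pointers: lo=0, hi=9
No pair sums to 56


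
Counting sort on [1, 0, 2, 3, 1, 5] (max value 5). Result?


Count array: [1, 2, 1, 1, 0, 1]
Reconstruct: [0, 1, 1, 2, 3, 5]


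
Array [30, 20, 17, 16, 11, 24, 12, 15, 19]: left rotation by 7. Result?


Left rotate by 7: [15, 19, 30, 20, 17, 16, 11, 24, 12]


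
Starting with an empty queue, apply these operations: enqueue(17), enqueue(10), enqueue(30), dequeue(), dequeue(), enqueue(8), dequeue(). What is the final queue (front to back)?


enqueue(17) -> [17]
enqueue(10) -> [17, 10]
enqueue(30) -> [17, 10, 30]
dequeue() returns 17 -> [10, 30]
dequeue() returns 10 -> [30]
enqueue(8) -> [30, 8]
dequeue() returns 30 -> [8]
Final queue (front to back): [8]


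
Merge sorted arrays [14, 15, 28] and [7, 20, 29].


Compare heads, take smaller each step.
Merged: [7, 14, 15, 20, 28, 29]


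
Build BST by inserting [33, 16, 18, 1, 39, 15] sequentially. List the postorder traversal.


Root = 33; build tree by BST insertion.
Postorder traversal: [15, 1, 18, 16, 39, 33]


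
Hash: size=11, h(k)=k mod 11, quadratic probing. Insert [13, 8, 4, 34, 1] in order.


Insertions: 13->slot 2; 8->slot 8; 4->slot 4; 34->slot 1; 1->slot 5
Table: [None, 34, 13, None, 4, 1, None, None, 8, None, None]


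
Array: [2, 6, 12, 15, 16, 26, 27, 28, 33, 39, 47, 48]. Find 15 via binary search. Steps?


Search for 15:
[0,11] mid=5 arr[5]=26
[0,4] mid=2 arr[2]=12
[3,4] mid=3 arr[3]=15
Total: 3 comparisons


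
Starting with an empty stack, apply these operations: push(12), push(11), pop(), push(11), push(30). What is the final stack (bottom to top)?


push(12) -> [12]
push(11) -> [12, 11]
pop() returns 11 -> [12]
push(11) -> [12, 11]
push(30) -> [12, 11, 30]
Final stack (bottom to top): [12, 11, 30]


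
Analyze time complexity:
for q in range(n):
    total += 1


Per nesting level: O(n) = O(n)
Complexity: O(n)


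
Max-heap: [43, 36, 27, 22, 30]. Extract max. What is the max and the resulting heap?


Max = 43
Replace root with last, heapify down
Resulting heap: [36, 30, 27, 22]


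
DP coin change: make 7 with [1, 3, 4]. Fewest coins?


dp[0]=0; dp[i]=1+min(dp[i-c] for c in coins)
...dp[2]=2, dp[3]=1, dp[4]=1, dp[5]=2, dp[6]=2, dp[7]=2
Minimum coins for 7 = 2


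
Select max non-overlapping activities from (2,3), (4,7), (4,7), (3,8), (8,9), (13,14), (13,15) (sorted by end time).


Greedy: pick earliest-ending, then skip overlaps.
Selected (4 activities): [(2, 3), (4, 7), (8, 9), (13, 14)]


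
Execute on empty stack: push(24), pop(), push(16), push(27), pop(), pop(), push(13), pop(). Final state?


push(24) -> [24]
pop() returns 24 -> []
push(16) -> [16]
push(27) -> [16, 27]
pop() returns 27 -> [16]
pop() returns 16 -> []
push(13) -> [13]
pop() returns 13 -> []
Final stack (bottom to top): []


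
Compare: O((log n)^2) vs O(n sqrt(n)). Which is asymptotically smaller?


polylogarithmic grows slower than n^1.5
O((log n)^2) is asymptotically smaller; O(n sqrt(n)) grows faster


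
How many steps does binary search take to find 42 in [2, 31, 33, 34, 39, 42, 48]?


Search for 42:
[0,6] mid=3 arr[3]=34
[4,6] mid=5 arr[5]=42
Total: 2 comparisons


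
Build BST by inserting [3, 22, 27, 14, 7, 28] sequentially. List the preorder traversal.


Root = 3; build tree by BST insertion.
Preorder traversal: [3, 22, 14, 7, 27, 28]


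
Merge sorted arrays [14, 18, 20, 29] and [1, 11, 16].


Compare heads, take smaller each step.
Merged: [1, 11, 14, 16, 18, 20, 29]


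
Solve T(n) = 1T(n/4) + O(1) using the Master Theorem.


a=1, b=4, c=0. log_4(1)=0 = c=0. Case 2: O(n^c log n) = O(log n)
Complexity: O(log n)


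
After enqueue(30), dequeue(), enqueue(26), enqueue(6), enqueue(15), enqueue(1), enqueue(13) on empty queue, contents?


enqueue(30) -> [30]
dequeue() returns 30 -> []
enqueue(26) -> [26]
enqueue(6) -> [26, 6]
enqueue(15) -> [26, 6, 15]
enqueue(1) -> [26, 6, 15, 1]
enqueue(13) -> [26, 6, 15, 1, 13]
Final queue (front to back): [26, 6, 15, 1, 13]


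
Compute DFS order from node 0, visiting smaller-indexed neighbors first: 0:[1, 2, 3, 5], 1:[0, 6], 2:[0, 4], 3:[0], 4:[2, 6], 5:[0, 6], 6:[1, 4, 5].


DFS stack-based: start with [0]
Visit order: [0, 1, 6, 4, 2, 5, 3]


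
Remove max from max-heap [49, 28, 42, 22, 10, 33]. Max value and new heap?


Max = 49
Replace root with last, heapify down
Resulting heap: [42, 28, 33, 22, 10]


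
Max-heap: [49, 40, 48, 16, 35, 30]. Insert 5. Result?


Append 5: [49, 40, 48, 16, 35, 30, 5]
Bubble up: no swaps needed
Result: [49, 40, 48, 16, 35, 30, 5]


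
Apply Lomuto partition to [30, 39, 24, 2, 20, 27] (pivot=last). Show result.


Elements <= 27 go left of pivot.
Result: [24, 2, 20, 27, 30, 39], pivot at index 3


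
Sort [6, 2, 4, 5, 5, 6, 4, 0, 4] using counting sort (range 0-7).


Count array: [1, 0, 1, 0, 3, 2, 2, 0]
Reconstruct: [0, 2, 4, 4, 4, 5, 5, 6, 6]


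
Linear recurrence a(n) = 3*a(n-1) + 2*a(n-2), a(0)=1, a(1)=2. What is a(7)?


Build bottom-up:
...a(5)=356, a(6)=1268, a(7)=3*1268+2*356=4516


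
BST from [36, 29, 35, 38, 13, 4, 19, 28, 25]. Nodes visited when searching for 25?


BST root = 36
Search for 25: compare at each node
Path: [36, 29, 13, 19, 28, 25]


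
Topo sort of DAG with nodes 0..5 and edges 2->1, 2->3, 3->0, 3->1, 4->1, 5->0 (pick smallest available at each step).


Kahn's algorithm, process smallest node first
Order: [2, 3, 4, 1, 5, 0]


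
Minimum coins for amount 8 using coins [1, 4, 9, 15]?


dp[0]=0; dp[i]=1+min(dp[i-c] for c in coins)
...dp[3]=3, dp[4]=1, dp[5]=2, dp[6]=3, dp[7]=4, dp[8]=2
Minimum coins for 8 = 2


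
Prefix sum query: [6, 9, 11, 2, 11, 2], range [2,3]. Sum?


Prefix sums: [0, 6, 15, 26, 28, 39, 41]
Sum[2..3] = prefix[4] - prefix[2] = 28 - 15 = 13


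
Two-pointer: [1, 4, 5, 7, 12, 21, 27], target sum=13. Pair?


Two pointers: lo=0, hi=6
Found pair: (1, 12) summing to 13


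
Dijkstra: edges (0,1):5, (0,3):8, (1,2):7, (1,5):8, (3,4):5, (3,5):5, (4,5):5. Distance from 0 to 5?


Dijkstra from 0:
Distances: {0: 0, 1: 5, 2: 12, 3: 8, 4: 13, 5: 13}
Shortest distance to 5 = 13, path = [0, 1, 5]


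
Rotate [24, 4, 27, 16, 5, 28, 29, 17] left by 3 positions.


Left rotate by 3: [16, 5, 28, 29, 17, 24, 4, 27]


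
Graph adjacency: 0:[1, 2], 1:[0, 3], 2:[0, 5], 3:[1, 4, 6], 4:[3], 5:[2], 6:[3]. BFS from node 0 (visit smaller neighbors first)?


BFS queue: start with [0]
Visit order: [0, 1, 2, 3, 5, 4, 6]


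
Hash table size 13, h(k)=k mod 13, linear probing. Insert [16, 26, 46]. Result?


Insertions: 16->slot 3; 26->slot 0; 46->slot 7
Table: [26, None, None, 16, None, None, None, 46, None, None, None, None, None]


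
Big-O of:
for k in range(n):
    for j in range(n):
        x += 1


Per nesting level: O(n) * O(n) = O(n^2)
Complexity: O(n^2)


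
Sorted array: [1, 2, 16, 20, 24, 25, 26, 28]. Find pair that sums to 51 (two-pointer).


Two pointers: lo=0, hi=7
Found pair: (25, 26) summing to 51


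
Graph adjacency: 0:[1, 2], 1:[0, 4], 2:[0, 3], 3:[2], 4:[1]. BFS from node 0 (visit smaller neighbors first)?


BFS queue: start with [0]
Visit order: [0, 1, 2, 4, 3]


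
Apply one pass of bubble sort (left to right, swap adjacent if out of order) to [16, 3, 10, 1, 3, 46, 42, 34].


After one pass: [3, 10, 1, 3, 16, 42, 34, 46]


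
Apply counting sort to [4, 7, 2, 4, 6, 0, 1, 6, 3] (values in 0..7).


Count array: [1, 1, 1, 1, 2, 0, 2, 1]
Reconstruct: [0, 1, 2, 3, 4, 4, 6, 6, 7]


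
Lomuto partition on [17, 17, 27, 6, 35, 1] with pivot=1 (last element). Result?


Elements <= 1 go left of pivot.
Result: [1, 17, 27, 6, 35, 17], pivot at index 0


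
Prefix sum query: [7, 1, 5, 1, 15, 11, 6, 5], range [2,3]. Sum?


Prefix sums: [0, 7, 8, 13, 14, 29, 40, 46, 51]
Sum[2..3] = prefix[4] - prefix[2] = 14 - 8 = 6


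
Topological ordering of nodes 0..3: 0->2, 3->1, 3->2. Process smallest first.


Kahn's algorithm, process smallest node first
Order: [0, 3, 1, 2]


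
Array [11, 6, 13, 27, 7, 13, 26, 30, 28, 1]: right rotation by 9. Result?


Right rotate by 9: [6, 13, 27, 7, 13, 26, 30, 28, 1, 11]


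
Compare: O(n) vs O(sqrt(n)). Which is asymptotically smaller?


sublinear grows slower than linear
O(sqrt(n)) is asymptotically smaller; O(n) grows faster


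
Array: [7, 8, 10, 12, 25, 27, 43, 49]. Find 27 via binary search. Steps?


Search for 27:
[0,7] mid=3 arr[3]=12
[4,7] mid=5 arr[5]=27
Total: 2 comparisons


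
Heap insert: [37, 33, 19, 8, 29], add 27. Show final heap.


Append 27: [37, 33, 19, 8, 29, 27]
Bubble up: swap idx 5(27) with idx 2(19)
Result: [37, 33, 27, 8, 29, 19]


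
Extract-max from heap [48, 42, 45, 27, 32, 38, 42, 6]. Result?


Max = 48
Replace root with last, heapify down
Resulting heap: [45, 42, 42, 27, 32, 38, 6]


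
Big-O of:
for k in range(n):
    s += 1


Per nesting level: O(n) = O(n)
Complexity: O(n)


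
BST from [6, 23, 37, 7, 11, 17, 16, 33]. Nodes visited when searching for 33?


BST root = 6
Search for 33: compare at each node
Path: [6, 23, 37, 33]


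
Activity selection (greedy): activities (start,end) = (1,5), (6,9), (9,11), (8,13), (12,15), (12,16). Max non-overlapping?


Greedy: pick earliest-ending, then skip overlaps.
Selected (4 activities): [(1, 5), (6, 9), (9, 11), (12, 15)]


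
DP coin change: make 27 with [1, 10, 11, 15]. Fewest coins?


dp[0]=0; dp[i]=1+min(dp[i-c] for c in coins)
...dp[22]=2, dp[23]=3, dp[24]=4, dp[25]=2, dp[26]=2, dp[27]=3
Minimum coins for 27 = 3


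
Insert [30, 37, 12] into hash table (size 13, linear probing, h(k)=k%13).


Insertions: 30->slot 4; 37->slot 11; 12->slot 12
Table: [None, None, None, None, 30, None, None, None, None, None, None, 37, 12]


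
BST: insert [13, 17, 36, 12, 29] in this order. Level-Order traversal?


Root = 13; build tree by BST insertion.
Level-Order traversal: [13, 12, 17, 36, 29]


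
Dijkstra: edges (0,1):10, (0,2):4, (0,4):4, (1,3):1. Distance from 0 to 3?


Dijkstra from 0:
Distances: {0: 0, 1: 10, 2: 4, 3: 11, 4: 4}
Shortest distance to 3 = 11, path = [0, 1, 3]


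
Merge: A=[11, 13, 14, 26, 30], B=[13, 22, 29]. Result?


Compare heads, take smaller each step.
Merged: [11, 13, 13, 14, 22, 26, 29, 30]


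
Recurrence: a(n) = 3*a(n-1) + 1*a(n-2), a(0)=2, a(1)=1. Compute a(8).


Build bottom-up:
...a(6)=578, a(7)=1909, a(8)=3*1909+1*578=6305


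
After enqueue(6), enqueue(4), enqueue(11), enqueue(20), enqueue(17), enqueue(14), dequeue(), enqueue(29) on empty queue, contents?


enqueue(6) -> [6]
enqueue(4) -> [6, 4]
enqueue(11) -> [6, 4, 11]
enqueue(20) -> [6, 4, 11, 20]
enqueue(17) -> [6, 4, 11, 20, 17]
enqueue(14) -> [6, 4, 11, 20, 17, 14]
dequeue() returns 6 -> [4, 11, 20, 17, 14]
enqueue(29) -> [4, 11, 20, 17, 14, 29]
Final queue (front to back): [4, 11, 20, 17, 14, 29]


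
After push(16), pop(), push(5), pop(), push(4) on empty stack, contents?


push(16) -> [16]
pop() returns 16 -> []
push(5) -> [5]
pop() returns 5 -> []
push(4) -> [4]
Final stack (bottom to top): [4]


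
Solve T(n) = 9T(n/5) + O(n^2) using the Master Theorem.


a=9, b=5, c=2. log_5(9)=1.365 < c=2. Case 3: O(n^c) = O(n^2)
Complexity: O(n^2)


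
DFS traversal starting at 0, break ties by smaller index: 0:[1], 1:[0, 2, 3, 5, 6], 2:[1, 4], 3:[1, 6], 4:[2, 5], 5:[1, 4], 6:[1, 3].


DFS stack-based: start with [0]
Visit order: [0, 1, 2, 4, 5, 3, 6]


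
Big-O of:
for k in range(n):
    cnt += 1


Per nesting level: O(n) = O(n)
Complexity: O(n)


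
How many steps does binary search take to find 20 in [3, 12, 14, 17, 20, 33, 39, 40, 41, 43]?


Search for 20:
[0,9] mid=4 arr[4]=20
Total: 1 comparisons


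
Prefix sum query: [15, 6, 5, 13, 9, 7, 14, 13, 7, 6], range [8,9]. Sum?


Prefix sums: [0, 15, 21, 26, 39, 48, 55, 69, 82, 89, 95]
Sum[8..9] = prefix[10] - prefix[8] = 95 - 82 = 13


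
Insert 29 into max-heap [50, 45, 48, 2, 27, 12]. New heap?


Append 29: [50, 45, 48, 2, 27, 12, 29]
Bubble up: no swaps needed
Result: [50, 45, 48, 2, 27, 12, 29]


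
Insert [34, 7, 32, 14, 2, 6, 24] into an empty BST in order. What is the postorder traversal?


Root = 34; build tree by BST insertion.
Postorder traversal: [6, 2, 24, 14, 32, 7, 34]


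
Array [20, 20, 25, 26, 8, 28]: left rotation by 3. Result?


Left rotate by 3: [26, 8, 28, 20, 20, 25]


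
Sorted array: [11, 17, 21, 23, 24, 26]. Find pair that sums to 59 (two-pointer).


Two pointers: lo=0, hi=5
No pair sums to 59


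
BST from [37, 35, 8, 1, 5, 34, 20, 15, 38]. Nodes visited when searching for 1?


BST root = 37
Search for 1: compare at each node
Path: [37, 35, 8, 1]


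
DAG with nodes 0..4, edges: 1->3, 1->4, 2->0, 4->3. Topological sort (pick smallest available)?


Kahn's algorithm, process smallest node first
Order: [1, 2, 0, 4, 3]


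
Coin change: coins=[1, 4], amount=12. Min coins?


dp[0]=0; dp[i]=1+min(dp[i-c] for c in coins)
...dp[7]=4, dp[8]=2, dp[9]=3, dp[10]=4, dp[11]=5, dp[12]=3
Minimum coins for 12 = 3


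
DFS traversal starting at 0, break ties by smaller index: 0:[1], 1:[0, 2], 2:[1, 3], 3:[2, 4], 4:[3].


DFS stack-based: start with [0]
Visit order: [0, 1, 2, 3, 4]


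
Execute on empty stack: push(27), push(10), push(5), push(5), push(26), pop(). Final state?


push(27) -> [27]
push(10) -> [27, 10]
push(5) -> [27, 10, 5]
push(5) -> [27, 10, 5, 5]
push(26) -> [27, 10, 5, 5, 26]
pop() returns 26 -> [27, 10, 5, 5]
Final stack (bottom to top): [27, 10, 5, 5]


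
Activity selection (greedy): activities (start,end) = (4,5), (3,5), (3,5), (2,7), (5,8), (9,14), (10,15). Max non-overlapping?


Greedy: pick earliest-ending, then skip overlaps.
Selected (3 activities): [(4, 5), (5, 8), (9, 14)]


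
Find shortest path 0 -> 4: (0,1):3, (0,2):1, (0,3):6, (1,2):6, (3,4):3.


Dijkstra from 0:
Distances: {0: 0, 1: 3, 2: 1, 3: 6, 4: 9}
Shortest distance to 4 = 9, path = [0, 3, 4]


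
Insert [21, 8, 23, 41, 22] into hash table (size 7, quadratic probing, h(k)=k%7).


Insertions: 21->slot 0; 8->slot 1; 23->slot 2; 41->slot 6; 22->slot 5
Table: [21, 8, 23, None, None, 22, 41]


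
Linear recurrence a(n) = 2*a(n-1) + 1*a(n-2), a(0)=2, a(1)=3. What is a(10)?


Build bottom-up:
...a(8)=1562, a(9)=3771, a(10)=2*3771+1*1562=9104


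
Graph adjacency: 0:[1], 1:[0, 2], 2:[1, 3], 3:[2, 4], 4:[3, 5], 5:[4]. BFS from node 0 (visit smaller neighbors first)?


BFS queue: start with [0]
Visit order: [0, 1, 2, 3, 4, 5]


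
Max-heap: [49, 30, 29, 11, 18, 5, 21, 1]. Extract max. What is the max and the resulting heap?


Max = 49
Replace root with last, heapify down
Resulting heap: [30, 18, 29, 11, 1, 5, 21]


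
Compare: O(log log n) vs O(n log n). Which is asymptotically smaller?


double-logarithmic grows slower than linearithmic
O(log log n) is asymptotically smaller; O(n log n) grows faster


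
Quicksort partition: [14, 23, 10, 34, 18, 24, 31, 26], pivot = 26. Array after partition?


Elements <= 26 go left of pivot.
Result: [14, 23, 10, 18, 24, 26, 31, 34], pivot at index 5


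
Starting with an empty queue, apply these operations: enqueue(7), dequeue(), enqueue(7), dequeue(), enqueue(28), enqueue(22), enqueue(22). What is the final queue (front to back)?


enqueue(7) -> [7]
dequeue() returns 7 -> []
enqueue(7) -> [7]
dequeue() returns 7 -> []
enqueue(28) -> [28]
enqueue(22) -> [28, 22]
enqueue(22) -> [28, 22, 22]
Final queue (front to back): [28, 22, 22]


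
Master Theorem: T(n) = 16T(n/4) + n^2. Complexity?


a=16, b=4, c=2. log_4(16)=2 = c=2. Case 2: O(n^c log n) = O(n^2 log n)
Complexity: O(n^2 log n)


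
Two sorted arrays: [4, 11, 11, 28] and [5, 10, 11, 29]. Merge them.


Compare heads, take smaller each step.
Merged: [4, 5, 10, 11, 11, 11, 28, 29]


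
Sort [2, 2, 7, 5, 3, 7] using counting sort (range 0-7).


Count array: [0, 0, 2, 1, 0, 1, 0, 2]
Reconstruct: [2, 2, 3, 5, 7, 7]


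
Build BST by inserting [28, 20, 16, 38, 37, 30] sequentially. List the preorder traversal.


Root = 28; build tree by BST insertion.
Preorder traversal: [28, 20, 16, 38, 37, 30]


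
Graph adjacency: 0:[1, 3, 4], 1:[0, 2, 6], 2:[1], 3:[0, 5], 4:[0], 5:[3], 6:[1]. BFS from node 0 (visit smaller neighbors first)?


BFS queue: start with [0]
Visit order: [0, 1, 3, 4, 2, 6, 5]


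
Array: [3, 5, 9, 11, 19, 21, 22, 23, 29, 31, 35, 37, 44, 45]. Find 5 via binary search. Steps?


Search for 5:
[0,13] mid=6 arr[6]=22
[0,5] mid=2 arr[2]=9
[0,1] mid=0 arr[0]=3
[1,1] mid=1 arr[1]=5
Total: 4 comparisons


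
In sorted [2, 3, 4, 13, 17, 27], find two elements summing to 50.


Two pointers: lo=0, hi=5
No pair sums to 50


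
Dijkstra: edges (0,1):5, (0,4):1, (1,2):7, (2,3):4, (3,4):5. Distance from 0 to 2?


Dijkstra from 0:
Distances: {0: 0, 1: 5, 2: 10, 3: 6, 4: 1}
Shortest distance to 2 = 10, path = [0, 4, 3, 2]


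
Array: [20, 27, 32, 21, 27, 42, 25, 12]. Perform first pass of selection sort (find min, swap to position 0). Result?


After one pass: [12, 27, 32, 21, 27, 42, 25, 20]


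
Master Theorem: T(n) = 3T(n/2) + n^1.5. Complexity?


a=3, b=2, c=1.5. log_2(3)=1.585 > c=1.5. Case 1: O(n^log_b(a)) = O(n^1.585)
Complexity: O(n^1.585)


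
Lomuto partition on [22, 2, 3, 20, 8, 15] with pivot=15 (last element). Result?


Elements <= 15 go left of pivot.
Result: [2, 3, 8, 15, 22, 20], pivot at index 3


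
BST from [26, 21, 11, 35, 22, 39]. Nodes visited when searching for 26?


BST root = 26
Search for 26: compare at each node
Path: [26]


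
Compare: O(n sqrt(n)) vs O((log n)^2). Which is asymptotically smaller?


polylogarithmic grows slower than n^1.5
O((log n)^2) is asymptotically smaller; O(n sqrt(n)) grows faster


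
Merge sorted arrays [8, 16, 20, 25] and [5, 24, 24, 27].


Compare heads, take smaller each step.
Merged: [5, 8, 16, 20, 24, 24, 25, 27]


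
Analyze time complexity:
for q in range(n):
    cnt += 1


Per nesting level: O(n) = O(n)
Complexity: O(n)


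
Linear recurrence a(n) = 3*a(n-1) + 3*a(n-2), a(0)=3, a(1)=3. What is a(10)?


Build bottom-up:
...a(8)=50058, a(9)=189783, a(10)=3*189783+3*50058=719523


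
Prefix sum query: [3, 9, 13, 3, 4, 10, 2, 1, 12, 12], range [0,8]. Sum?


Prefix sums: [0, 3, 12, 25, 28, 32, 42, 44, 45, 57, 69]
Sum[0..8] = prefix[9] - prefix[0] = 57 - 0 = 57


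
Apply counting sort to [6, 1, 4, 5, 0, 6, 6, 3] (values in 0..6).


Count array: [1, 1, 0, 1, 1, 1, 3]
Reconstruct: [0, 1, 3, 4, 5, 6, 6, 6]


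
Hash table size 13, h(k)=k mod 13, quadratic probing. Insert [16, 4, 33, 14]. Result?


Insertions: 16->slot 3; 4->slot 4; 33->slot 7; 14->slot 1
Table: [None, 14, None, 16, 4, None, None, 33, None, None, None, None, None]


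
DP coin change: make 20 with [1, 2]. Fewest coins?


dp[0]=0; dp[i]=1+min(dp[i-c] for c in coins)
...dp[15]=8, dp[16]=8, dp[17]=9, dp[18]=9, dp[19]=10, dp[20]=10
Minimum coins for 20 = 10


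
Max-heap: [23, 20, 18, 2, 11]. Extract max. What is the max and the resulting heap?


Max = 23
Replace root with last, heapify down
Resulting heap: [20, 11, 18, 2]


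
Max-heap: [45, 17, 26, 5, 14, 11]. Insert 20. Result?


Append 20: [45, 17, 26, 5, 14, 11, 20]
Bubble up: no swaps needed
Result: [45, 17, 26, 5, 14, 11, 20]


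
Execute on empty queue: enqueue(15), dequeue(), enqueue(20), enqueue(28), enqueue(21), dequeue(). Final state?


enqueue(15) -> [15]
dequeue() returns 15 -> []
enqueue(20) -> [20]
enqueue(28) -> [20, 28]
enqueue(21) -> [20, 28, 21]
dequeue() returns 20 -> [28, 21]
Final queue (front to back): [28, 21]


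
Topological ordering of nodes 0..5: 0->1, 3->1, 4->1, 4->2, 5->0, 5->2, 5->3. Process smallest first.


Kahn's algorithm, process smallest node first
Order: [4, 5, 0, 2, 3, 1]


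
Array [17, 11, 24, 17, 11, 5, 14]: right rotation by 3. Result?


Right rotate by 3: [11, 5, 14, 17, 11, 24, 17]


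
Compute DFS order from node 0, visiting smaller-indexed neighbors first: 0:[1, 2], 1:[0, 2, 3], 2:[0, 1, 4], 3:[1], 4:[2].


DFS stack-based: start with [0]
Visit order: [0, 1, 2, 4, 3]


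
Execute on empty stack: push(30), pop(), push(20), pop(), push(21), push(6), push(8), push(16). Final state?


push(30) -> [30]
pop() returns 30 -> []
push(20) -> [20]
pop() returns 20 -> []
push(21) -> [21]
push(6) -> [21, 6]
push(8) -> [21, 6, 8]
push(16) -> [21, 6, 8, 16]
Final stack (bottom to top): [21, 6, 8, 16]


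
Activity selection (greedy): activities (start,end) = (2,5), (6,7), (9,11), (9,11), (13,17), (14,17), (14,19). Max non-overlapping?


Greedy: pick earliest-ending, then skip overlaps.
Selected (4 activities): [(2, 5), (6, 7), (9, 11), (13, 17)]


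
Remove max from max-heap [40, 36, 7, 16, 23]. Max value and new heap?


Max = 40
Replace root with last, heapify down
Resulting heap: [36, 23, 7, 16]


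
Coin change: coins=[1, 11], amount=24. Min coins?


dp[0]=0; dp[i]=1+min(dp[i-c] for c in coins)
...dp[19]=9, dp[20]=10, dp[21]=11, dp[22]=2, dp[23]=3, dp[24]=4
Minimum coins for 24 = 4


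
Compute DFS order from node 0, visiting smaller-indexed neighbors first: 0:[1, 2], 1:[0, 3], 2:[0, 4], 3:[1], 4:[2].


DFS stack-based: start with [0]
Visit order: [0, 1, 3, 2, 4]


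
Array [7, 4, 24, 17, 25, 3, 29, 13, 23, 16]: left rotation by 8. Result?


Left rotate by 8: [23, 16, 7, 4, 24, 17, 25, 3, 29, 13]


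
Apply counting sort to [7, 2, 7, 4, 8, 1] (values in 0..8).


Count array: [0, 1, 1, 0, 1, 0, 0, 2, 1]
Reconstruct: [1, 2, 4, 7, 7, 8]


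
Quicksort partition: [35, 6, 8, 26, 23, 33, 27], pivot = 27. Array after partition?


Elements <= 27 go left of pivot.
Result: [6, 8, 26, 23, 27, 33, 35], pivot at index 4


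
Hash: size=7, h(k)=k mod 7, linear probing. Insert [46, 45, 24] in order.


Insertions: 46->slot 4; 45->slot 3; 24->slot 5
Table: [None, None, None, 45, 46, 24, None]


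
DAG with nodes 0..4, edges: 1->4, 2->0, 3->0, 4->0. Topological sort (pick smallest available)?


Kahn's algorithm, process smallest node first
Order: [1, 2, 3, 4, 0]


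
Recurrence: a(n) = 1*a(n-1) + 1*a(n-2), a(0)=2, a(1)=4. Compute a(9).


Build bottom-up:
...a(7)=68, a(8)=110, a(9)=1*110+1*68=178


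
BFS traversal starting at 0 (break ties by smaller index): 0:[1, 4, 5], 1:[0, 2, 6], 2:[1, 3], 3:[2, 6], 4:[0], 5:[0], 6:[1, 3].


BFS queue: start with [0]
Visit order: [0, 1, 4, 5, 2, 6, 3]


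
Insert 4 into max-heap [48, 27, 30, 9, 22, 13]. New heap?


Append 4: [48, 27, 30, 9, 22, 13, 4]
Bubble up: no swaps needed
Result: [48, 27, 30, 9, 22, 13, 4]


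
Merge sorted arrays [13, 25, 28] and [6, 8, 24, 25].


Compare heads, take smaller each step.
Merged: [6, 8, 13, 24, 25, 25, 28]


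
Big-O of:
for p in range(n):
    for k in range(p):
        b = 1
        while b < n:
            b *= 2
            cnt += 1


Per nesting level: O(n) * O(n) [triangular over p] * O(log n) = O(n^2 log n)
Complexity: O(n^2 log n)


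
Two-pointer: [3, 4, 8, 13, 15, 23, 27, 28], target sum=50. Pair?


Two pointers: lo=0, hi=7
Found pair: (23, 27) summing to 50


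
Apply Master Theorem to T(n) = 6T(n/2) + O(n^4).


a=6, b=2, c=4. log_2(6)=2.585 < c=4. Case 3: O(n^c) = O(n^4)
Complexity: O(n^4)


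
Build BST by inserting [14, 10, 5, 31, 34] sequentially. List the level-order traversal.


Root = 14; build tree by BST insertion.
Level-Order traversal: [14, 10, 31, 5, 34]


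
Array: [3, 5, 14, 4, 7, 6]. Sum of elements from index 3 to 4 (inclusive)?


Prefix sums: [0, 3, 8, 22, 26, 33, 39]
Sum[3..4] = prefix[5] - prefix[3] = 33 - 22 = 11


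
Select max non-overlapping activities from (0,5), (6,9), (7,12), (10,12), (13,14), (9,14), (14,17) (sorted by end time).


Greedy: pick earliest-ending, then skip overlaps.
Selected (5 activities): [(0, 5), (6, 9), (10, 12), (13, 14), (14, 17)]


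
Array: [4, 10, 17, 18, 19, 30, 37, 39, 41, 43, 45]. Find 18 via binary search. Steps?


Search for 18:
[0,10] mid=5 arr[5]=30
[0,4] mid=2 arr[2]=17
[3,4] mid=3 arr[3]=18
Total: 3 comparisons


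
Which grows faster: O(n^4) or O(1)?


constant grows slower than quartic
O(1) is asymptotically smaller; O(n^4) grows faster


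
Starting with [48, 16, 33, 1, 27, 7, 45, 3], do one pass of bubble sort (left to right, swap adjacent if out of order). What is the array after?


After one pass: [16, 33, 1, 27, 7, 45, 3, 48]


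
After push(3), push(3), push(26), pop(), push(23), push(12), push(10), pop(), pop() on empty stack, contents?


push(3) -> [3]
push(3) -> [3, 3]
push(26) -> [3, 3, 26]
pop() returns 26 -> [3, 3]
push(23) -> [3, 3, 23]
push(12) -> [3, 3, 23, 12]
push(10) -> [3, 3, 23, 12, 10]
pop() returns 10 -> [3, 3, 23, 12]
pop() returns 12 -> [3, 3, 23]
Final stack (bottom to top): [3, 3, 23]


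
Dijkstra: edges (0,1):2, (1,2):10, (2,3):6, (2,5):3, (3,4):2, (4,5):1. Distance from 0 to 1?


Dijkstra from 0:
Distances: {0: 0, 1: 2, 2: 12, 3: 18, 4: 16, 5: 15}
Shortest distance to 1 = 2, path = [0, 1]


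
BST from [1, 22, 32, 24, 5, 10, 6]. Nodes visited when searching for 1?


BST root = 1
Search for 1: compare at each node
Path: [1]


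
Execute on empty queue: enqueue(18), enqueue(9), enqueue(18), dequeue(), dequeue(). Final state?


enqueue(18) -> [18]
enqueue(9) -> [18, 9]
enqueue(18) -> [18, 9, 18]
dequeue() returns 18 -> [9, 18]
dequeue() returns 9 -> [18]
Final queue (front to back): [18]


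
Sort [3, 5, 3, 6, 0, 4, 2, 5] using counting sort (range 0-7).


Count array: [1, 0, 1, 2, 1, 2, 1, 0]
Reconstruct: [0, 2, 3, 3, 4, 5, 5, 6]


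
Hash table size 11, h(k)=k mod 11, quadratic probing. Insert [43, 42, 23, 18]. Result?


Insertions: 43->slot 10; 42->slot 9; 23->slot 1; 18->slot 7
Table: [None, 23, None, None, None, None, None, 18, None, 42, 43]


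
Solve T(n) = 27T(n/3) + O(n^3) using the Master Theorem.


a=27, b=3, c=3. log_3(27)=3 = c=3. Case 2: O(n^c log n) = O(n^3 log n)
Complexity: O(n^3 log n)


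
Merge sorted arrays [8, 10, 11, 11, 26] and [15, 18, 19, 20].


Compare heads, take smaller each step.
Merged: [8, 10, 11, 11, 15, 18, 19, 20, 26]


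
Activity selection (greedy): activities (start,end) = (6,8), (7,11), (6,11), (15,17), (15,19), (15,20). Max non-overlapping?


Greedy: pick earliest-ending, then skip overlaps.
Selected (2 activities): [(6, 8), (15, 17)]


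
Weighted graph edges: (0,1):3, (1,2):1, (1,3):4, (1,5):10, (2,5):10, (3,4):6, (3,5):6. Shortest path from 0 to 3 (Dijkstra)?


Dijkstra from 0:
Distances: {0: 0, 1: 3, 2: 4, 3: 7, 4: 13, 5: 13}
Shortest distance to 3 = 7, path = [0, 1, 3]


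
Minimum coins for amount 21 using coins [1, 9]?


dp[0]=0; dp[i]=1+min(dp[i-c] for c in coins)
...dp[16]=8, dp[17]=9, dp[18]=2, dp[19]=3, dp[20]=4, dp[21]=5
Minimum coins for 21 = 5


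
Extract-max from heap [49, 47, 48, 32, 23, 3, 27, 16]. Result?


Max = 49
Replace root with last, heapify down
Resulting heap: [48, 47, 27, 32, 23, 3, 16]


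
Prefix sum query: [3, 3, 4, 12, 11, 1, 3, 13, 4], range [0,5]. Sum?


Prefix sums: [0, 3, 6, 10, 22, 33, 34, 37, 50, 54]
Sum[0..5] = prefix[6] - prefix[0] = 34 - 0 = 34


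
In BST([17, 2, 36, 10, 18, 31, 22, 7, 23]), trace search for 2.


BST root = 17
Search for 2: compare at each node
Path: [17, 2]


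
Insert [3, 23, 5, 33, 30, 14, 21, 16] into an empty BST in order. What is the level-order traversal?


Root = 3; build tree by BST insertion.
Level-Order traversal: [3, 23, 5, 33, 14, 30, 21, 16]


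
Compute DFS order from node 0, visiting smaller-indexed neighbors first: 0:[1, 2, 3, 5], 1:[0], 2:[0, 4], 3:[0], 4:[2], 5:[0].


DFS stack-based: start with [0]
Visit order: [0, 1, 2, 4, 3, 5]


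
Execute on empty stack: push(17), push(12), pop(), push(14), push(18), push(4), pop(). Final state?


push(17) -> [17]
push(12) -> [17, 12]
pop() returns 12 -> [17]
push(14) -> [17, 14]
push(18) -> [17, 14, 18]
push(4) -> [17, 14, 18, 4]
pop() returns 4 -> [17, 14, 18]
Final stack (bottom to top): [17, 14, 18]


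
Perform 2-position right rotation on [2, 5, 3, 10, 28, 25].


Right rotate by 2: [28, 25, 2, 5, 3, 10]


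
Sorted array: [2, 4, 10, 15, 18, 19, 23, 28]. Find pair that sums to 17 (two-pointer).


Two pointers: lo=0, hi=7
Found pair: (2, 15) summing to 17


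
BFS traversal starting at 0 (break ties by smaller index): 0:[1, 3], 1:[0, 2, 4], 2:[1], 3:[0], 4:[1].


BFS queue: start with [0]
Visit order: [0, 1, 3, 2, 4]


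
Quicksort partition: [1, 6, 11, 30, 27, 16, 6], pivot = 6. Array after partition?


Elements <= 6 go left of pivot.
Result: [1, 6, 6, 30, 27, 16, 11], pivot at index 2


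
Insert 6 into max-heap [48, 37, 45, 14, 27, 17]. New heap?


Append 6: [48, 37, 45, 14, 27, 17, 6]
Bubble up: no swaps needed
Result: [48, 37, 45, 14, 27, 17, 6]


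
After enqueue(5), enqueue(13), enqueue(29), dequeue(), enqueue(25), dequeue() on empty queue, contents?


enqueue(5) -> [5]
enqueue(13) -> [5, 13]
enqueue(29) -> [5, 13, 29]
dequeue() returns 5 -> [13, 29]
enqueue(25) -> [13, 29, 25]
dequeue() returns 13 -> [29, 25]
Final queue (front to back): [29, 25]


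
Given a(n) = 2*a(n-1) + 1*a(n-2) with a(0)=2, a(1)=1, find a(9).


Build bottom-up:
...a(7)=309, a(8)=746, a(9)=2*746+1*309=1801


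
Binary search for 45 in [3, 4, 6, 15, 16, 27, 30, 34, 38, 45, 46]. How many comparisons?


Search for 45:
[0,10] mid=5 arr[5]=27
[6,10] mid=8 arr[8]=38
[9,10] mid=9 arr[9]=45
Total: 3 comparisons


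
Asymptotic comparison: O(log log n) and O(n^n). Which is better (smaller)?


double-logarithmic grows slower than n^n
O(log log n) is asymptotically smaller; O(n^n) grows faster


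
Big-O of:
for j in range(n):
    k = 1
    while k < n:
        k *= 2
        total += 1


Per nesting level: O(n) * O(log n) = O(n log n)
Complexity: O(n log n)


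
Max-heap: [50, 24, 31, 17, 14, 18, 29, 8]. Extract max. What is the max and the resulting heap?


Max = 50
Replace root with last, heapify down
Resulting heap: [31, 24, 29, 17, 14, 18, 8]


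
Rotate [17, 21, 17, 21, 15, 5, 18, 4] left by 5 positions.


Left rotate by 5: [5, 18, 4, 17, 21, 17, 21, 15]


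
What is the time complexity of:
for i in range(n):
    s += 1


Per nesting level: O(n) = O(n)
Complexity: O(n)


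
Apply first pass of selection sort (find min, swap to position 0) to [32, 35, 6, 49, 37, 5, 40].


After one pass: [5, 35, 6, 49, 37, 32, 40]


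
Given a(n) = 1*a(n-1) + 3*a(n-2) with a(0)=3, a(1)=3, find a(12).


Build bottom-up:
...a(10)=8049, a(11)=18480, a(12)=1*18480+3*8049=42627


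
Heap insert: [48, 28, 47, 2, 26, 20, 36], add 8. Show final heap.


Append 8: [48, 28, 47, 2, 26, 20, 36, 8]
Bubble up: swap idx 7(8) with idx 3(2)
Result: [48, 28, 47, 8, 26, 20, 36, 2]


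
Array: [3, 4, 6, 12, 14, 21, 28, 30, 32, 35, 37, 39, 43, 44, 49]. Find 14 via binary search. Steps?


Search for 14:
[0,14] mid=7 arr[7]=30
[0,6] mid=3 arr[3]=12
[4,6] mid=5 arr[5]=21
[4,4] mid=4 arr[4]=14
Total: 4 comparisons


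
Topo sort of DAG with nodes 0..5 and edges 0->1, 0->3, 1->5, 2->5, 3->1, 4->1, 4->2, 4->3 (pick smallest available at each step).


Kahn's algorithm, process smallest node first
Order: [0, 4, 2, 3, 1, 5]


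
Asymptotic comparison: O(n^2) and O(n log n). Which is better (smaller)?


linearithmic grows slower than quadratic
O(n log n) is asymptotically smaller; O(n^2) grows faster


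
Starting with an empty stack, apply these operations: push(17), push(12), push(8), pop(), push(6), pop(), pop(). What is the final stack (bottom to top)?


push(17) -> [17]
push(12) -> [17, 12]
push(8) -> [17, 12, 8]
pop() returns 8 -> [17, 12]
push(6) -> [17, 12, 6]
pop() returns 6 -> [17, 12]
pop() returns 12 -> [17]
Final stack (bottom to top): [17]


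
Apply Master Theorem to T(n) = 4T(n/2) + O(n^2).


a=4, b=2, c=2. log_2(4)=2 = c=2. Case 2: O(n^c log n) = O(n^2 log n)
Complexity: O(n^2 log n)


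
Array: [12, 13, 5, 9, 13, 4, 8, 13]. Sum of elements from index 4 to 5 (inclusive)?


Prefix sums: [0, 12, 25, 30, 39, 52, 56, 64, 77]
Sum[4..5] = prefix[6] - prefix[4] = 56 - 39 = 17


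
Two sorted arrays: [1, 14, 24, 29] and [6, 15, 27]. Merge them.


Compare heads, take smaller each step.
Merged: [1, 6, 14, 15, 24, 27, 29]


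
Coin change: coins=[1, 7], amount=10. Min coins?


dp[0]=0; dp[i]=1+min(dp[i-c] for c in coins)
...dp[5]=5, dp[6]=6, dp[7]=1, dp[8]=2, dp[9]=3, dp[10]=4
Minimum coins for 10 = 4


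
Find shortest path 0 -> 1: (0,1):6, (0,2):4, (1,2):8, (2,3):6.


Dijkstra from 0:
Distances: {0: 0, 1: 6, 2: 4, 3: 10}
Shortest distance to 1 = 6, path = [0, 1]


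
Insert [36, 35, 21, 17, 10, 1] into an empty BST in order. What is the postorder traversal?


Root = 36; build tree by BST insertion.
Postorder traversal: [1, 10, 17, 21, 35, 36]


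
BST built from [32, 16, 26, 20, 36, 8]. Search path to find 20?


BST root = 32
Search for 20: compare at each node
Path: [32, 16, 26, 20]


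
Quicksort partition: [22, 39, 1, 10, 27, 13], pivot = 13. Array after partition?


Elements <= 13 go left of pivot.
Result: [1, 10, 13, 39, 27, 22], pivot at index 2


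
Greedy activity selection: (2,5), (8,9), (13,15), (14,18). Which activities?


Greedy: pick earliest-ending, then skip overlaps.
Selected (3 activities): [(2, 5), (8, 9), (13, 15)]


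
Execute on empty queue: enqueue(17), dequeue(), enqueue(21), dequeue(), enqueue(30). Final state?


enqueue(17) -> [17]
dequeue() returns 17 -> []
enqueue(21) -> [21]
dequeue() returns 21 -> []
enqueue(30) -> [30]
Final queue (front to back): [30]


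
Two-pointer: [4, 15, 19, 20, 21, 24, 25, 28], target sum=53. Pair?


Two pointers: lo=0, hi=7
Found pair: (25, 28) summing to 53


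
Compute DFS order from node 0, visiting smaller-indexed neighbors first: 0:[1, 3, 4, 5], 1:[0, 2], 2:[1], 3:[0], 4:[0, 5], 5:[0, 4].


DFS stack-based: start with [0]
Visit order: [0, 1, 2, 3, 4, 5]


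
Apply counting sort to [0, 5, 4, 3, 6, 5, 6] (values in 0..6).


Count array: [1, 0, 0, 1, 1, 2, 2]
Reconstruct: [0, 3, 4, 5, 5, 6, 6]


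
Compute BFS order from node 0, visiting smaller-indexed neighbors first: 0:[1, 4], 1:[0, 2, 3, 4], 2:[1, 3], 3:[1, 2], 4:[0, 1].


BFS queue: start with [0]
Visit order: [0, 1, 4, 2, 3]


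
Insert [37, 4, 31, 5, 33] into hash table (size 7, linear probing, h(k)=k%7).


Insertions: 37->slot 2; 4->slot 4; 31->slot 3; 5->slot 5; 33->slot 6
Table: [None, None, 37, 31, 4, 5, 33]


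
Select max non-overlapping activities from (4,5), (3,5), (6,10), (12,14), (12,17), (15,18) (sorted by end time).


Greedy: pick earliest-ending, then skip overlaps.
Selected (4 activities): [(4, 5), (6, 10), (12, 14), (15, 18)]


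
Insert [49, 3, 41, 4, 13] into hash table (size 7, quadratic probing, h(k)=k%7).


Insertions: 49->slot 0; 3->slot 3; 41->slot 6; 4->slot 4; 13->slot 1
Table: [49, 13, None, 3, 4, None, 41]


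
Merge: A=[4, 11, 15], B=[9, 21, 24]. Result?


Compare heads, take smaller each step.
Merged: [4, 9, 11, 15, 21, 24]


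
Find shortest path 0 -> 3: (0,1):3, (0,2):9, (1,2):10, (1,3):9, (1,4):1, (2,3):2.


Dijkstra from 0:
Distances: {0: 0, 1: 3, 2: 9, 3: 11, 4: 4}
Shortest distance to 3 = 11, path = [0, 2, 3]


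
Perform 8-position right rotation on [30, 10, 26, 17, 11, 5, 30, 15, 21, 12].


Right rotate by 8: [26, 17, 11, 5, 30, 15, 21, 12, 30, 10]


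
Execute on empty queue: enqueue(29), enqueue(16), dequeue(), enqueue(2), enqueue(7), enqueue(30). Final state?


enqueue(29) -> [29]
enqueue(16) -> [29, 16]
dequeue() returns 29 -> [16]
enqueue(2) -> [16, 2]
enqueue(7) -> [16, 2, 7]
enqueue(30) -> [16, 2, 7, 30]
Final queue (front to back): [16, 2, 7, 30]


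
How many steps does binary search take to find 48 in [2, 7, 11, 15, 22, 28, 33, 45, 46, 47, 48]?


Search for 48:
[0,10] mid=5 arr[5]=28
[6,10] mid=8 arr[8]=46
[9,10] mid=9 arr[9]=47
[10,10] mid=10 arr[10]=48
Total: 4 comparisons


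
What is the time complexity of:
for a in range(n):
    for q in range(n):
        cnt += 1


Per nesting level: O(n) * O(n) = O(n^2)
Complexity: O(n^2)


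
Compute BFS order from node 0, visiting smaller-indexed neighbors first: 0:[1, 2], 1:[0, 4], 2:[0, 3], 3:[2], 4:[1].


BFS queue: start with [0]
Visit order: [0, 1, 2, 4, 3]


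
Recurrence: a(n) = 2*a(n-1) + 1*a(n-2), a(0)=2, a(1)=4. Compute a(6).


Build bottom-up:
...a(4)=58, a(5)=140, a(6)=2*140+1*58=338


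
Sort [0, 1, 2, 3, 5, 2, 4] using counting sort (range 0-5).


Count array: [1, 1, 2, 1, 1, 1]
Reconstruct: [0, 1, 2, 2, 3, 4, 5]


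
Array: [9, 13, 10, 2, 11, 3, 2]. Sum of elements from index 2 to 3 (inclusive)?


Prefix sums: [0, 9, 22, 32, 34, 45, 48, 50]
Sum[2..3] = prefix[4] - prefix[2] = 34 - 22 = 12


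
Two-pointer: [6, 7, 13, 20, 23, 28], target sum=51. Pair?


Two pointers: lo=0, hi=5
Found pair: (23, 28) summing to 51


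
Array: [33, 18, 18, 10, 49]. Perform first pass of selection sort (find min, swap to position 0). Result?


After one pass: [10, 18, 18, 33, 49]


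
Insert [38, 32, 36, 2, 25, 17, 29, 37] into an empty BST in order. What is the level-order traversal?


Root = 38; build tree by BST insertion.
Level-Order traversal: [38, 32, 2, 36, 25, 37, 17, 29]


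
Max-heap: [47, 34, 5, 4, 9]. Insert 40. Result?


Append 40: [47, 34, 5, 4, 9, 40]
Bubble up: swap idx 5(40) with idx 2(5)
Result: [47, 34, 40, 4, 9, 5]


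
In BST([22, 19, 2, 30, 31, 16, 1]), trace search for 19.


BST root = 22
Search for 19: compare at each node
Path: [22, 19]


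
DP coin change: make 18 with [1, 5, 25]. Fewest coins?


dp[0]=0; dp[i]=1+min(dp[i-c] for c in coins)
...dp[13]=5, dp[14]=6, dp[15]=3, dp[16]=4, dp[17]=5, dp[18]=6
Minimum coins for 18 = 6


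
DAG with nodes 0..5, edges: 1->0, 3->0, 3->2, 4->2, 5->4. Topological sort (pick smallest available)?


Kahn's algorithm, process smallest node first
Order: [1, 3, 0, 5, 4, 2]


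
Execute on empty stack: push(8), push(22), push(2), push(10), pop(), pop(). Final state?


push(8) -> [8]
push(22) -> [8, 22]
push(2) -> [8, 22, 2]
push(10) -> [8, 22, 2, 10]
pop() returns 10 -> [8, 22, 2]
pop() returns 2 -> [8, 22]
Final stack (bottom to top): [8, 22]


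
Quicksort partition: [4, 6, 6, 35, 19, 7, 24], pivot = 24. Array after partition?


Elements <= 24 go left of pivot.
Result: [4, 6, 6, 19, 7, 24, 35], pivot at index 5


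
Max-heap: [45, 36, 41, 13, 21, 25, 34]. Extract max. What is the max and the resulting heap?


Max = 45
Replace root with last, heapify down
Resulting heap: [41, 36, 34, 13, 21, 25]


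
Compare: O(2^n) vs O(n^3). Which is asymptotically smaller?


cubic grows slower than exponential
O(n^3) is asymptotically smaller; O(2^n) grows faster


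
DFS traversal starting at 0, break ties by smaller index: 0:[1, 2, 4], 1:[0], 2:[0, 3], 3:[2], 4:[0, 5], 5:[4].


DFS stack-based: start with [0]
Visit order: [0, 1, 2, 3, 4, 5]


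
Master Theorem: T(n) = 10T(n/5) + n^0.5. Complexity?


a=10, b=5, c=0.5. log_5(10)=1.431 > c=0.5. Case 1: O(n^log_b(a)) = O(n^1.431)
Complexity: O(n^1.431)


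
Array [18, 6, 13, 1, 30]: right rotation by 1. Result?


Right rotate by 1: [30, 18, 6, 13, 1]


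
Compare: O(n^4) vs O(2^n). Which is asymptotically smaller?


quartic grows slower than exponential
O(n^4) is asymptotically smaller; O(2^n) grows faster
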